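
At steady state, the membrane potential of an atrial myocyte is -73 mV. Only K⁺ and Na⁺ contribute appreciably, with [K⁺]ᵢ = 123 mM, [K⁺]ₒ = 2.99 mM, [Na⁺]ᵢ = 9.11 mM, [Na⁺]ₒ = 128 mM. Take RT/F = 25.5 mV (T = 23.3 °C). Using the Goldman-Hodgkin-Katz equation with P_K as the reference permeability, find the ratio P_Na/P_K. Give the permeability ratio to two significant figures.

0.032

Let α = P_Na/P_K. GHK: Vm = 25.5·ln[(Kₒ + α·Naₒ)/(Kᵢ + α·Naᵢ)].
e^(Vm/25.5) = e^(-73.0/25.5) = 0.057112
So 0.057112·(Kᵢ + α·Naᵢ) = Kₒ + α·Naₒ → α = (0.057112·123.0 − 2.99) / (128.0 − 0.057112·9.11)
α = (7.025 − 2.99) / (128.0 − 0.5203) = 4.035/127.5 = 0.03165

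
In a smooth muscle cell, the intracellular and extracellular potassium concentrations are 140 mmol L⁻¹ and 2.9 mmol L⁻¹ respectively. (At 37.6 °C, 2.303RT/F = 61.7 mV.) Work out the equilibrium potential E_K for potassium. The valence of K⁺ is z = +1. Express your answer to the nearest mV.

-104 mV

E = (61.7/z) · log₁₀([K⁺]_out/[K⁺]_in) with z = +1.
= (61.7/1) · log₁₀(2.9/140) = 61.70 · log₁₀(0.02071)
= 61.70 · (-1.6837) = -103.89 mV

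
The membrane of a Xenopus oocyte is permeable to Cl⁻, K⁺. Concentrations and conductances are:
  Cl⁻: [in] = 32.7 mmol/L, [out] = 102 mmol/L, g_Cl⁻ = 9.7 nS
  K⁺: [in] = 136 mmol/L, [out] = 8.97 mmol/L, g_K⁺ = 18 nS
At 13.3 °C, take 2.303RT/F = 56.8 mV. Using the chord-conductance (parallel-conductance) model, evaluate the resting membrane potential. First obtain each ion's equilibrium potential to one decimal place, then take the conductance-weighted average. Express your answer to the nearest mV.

E_Cl⁻ = (56.8/-1)·log₁₀(102/32.7) = -28.1 mV
E_K⁺ = (56.8/1)·log₁₀(8.97/136) = -67.1 mV
Vm = (Σ gᵢEᵢ)/(Σ gᵢ) = (9.7·-28.1 + 18·-67.1) / (9.7 + 18)
= -1480.37 / 27.7 = -53.44 mV

-53 mV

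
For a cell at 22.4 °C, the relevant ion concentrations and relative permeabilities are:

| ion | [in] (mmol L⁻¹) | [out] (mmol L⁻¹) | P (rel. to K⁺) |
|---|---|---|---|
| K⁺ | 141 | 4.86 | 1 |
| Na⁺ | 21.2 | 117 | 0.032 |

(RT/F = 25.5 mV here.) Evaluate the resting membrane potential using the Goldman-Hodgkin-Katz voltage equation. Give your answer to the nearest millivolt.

Vm = 25.5 · ln[(Σ P·[cation]ₒ + Σ P·[anion]ᵢ) / (Σ P·[cation]ᵢ + Σ P·[anion]ₒ)]
Numerator = 1×4.86 + 0.032×117 = 8.604
Denominator = 1×141 + 0.032×21.2 = 141.7
Vm = 25.5 · ln(0.060729) = 25.5 × (-2.8013) = -71.43 mV

-71 mV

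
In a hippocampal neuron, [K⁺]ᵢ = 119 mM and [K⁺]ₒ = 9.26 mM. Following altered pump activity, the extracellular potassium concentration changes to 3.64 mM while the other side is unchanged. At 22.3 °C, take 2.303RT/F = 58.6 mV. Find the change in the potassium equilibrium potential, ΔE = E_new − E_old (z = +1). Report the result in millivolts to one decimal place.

-23.8 mV

E_old = (58.6/1)·log₁₀(9.26/119) = -64.98 mV
E_new = (58.6/1)·log₁₀(3.64/119) = -88.75 mV
ΔE = -88.75 − (-64.98) = -23.76 mV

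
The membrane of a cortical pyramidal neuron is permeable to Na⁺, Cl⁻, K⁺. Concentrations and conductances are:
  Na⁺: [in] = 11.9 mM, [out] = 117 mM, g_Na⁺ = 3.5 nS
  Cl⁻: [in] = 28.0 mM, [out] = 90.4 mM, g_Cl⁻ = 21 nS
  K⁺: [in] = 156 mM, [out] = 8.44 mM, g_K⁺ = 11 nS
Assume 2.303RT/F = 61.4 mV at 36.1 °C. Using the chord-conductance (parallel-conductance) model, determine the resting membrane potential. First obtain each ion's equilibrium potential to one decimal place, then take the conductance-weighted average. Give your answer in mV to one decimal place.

-36.6 mV

E_Na⁺ = (61.4/1)·log₁₀(117/11.9) = 60.9 mV
E_Cl⁻ = (61.4/-1)·log₁₀(90.4/28.0) = -31.3 mV
E_K⁺ = (61.4/1)·log₁₀(8.44/156) = -77.8 mV
Vm = (Σ gᵢEᵢ)/(Σ gᵢ) = (3.5·60.9 + 21·-31.3 + 11·-77.8) / (3.5 + 21 + 11)
= -1299.95 / 35.5 = -36.62 mV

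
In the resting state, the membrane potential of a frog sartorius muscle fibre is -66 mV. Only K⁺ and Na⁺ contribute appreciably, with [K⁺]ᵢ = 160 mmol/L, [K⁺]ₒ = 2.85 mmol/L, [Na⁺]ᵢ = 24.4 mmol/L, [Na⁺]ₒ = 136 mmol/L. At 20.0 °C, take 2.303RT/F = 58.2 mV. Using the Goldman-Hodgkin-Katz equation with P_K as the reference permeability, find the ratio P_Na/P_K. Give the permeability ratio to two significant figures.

Let α = P_Na/P_K. GHK: Vm = 58.2·log₁₀[(Kₒ + α·Naₒ)/(Kᵢ + α·Naᵢ)].
10^(Vm/58.2) = 10^(-66.0/58.2) = 0.073448
So 0.073448·(Kᵢ + α·Naᵢ) = Kₒ + α·Naₒ → α = (0.073448·160.0 − 2.85) / (136.0 − 0.073448·24.4)
α = (11.75 − 2.85) / (136.0 − 1.792) = 8.902/134.2 = 0.06633

0.066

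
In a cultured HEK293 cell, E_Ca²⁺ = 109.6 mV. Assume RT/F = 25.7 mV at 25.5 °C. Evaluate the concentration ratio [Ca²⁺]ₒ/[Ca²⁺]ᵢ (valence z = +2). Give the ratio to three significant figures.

ln([out]/[in]) = E·z/(25.7) = 109.6 × 2 / 25.7 = 8.5292
[out]/[in] = e^(8.5292) = 5060

5060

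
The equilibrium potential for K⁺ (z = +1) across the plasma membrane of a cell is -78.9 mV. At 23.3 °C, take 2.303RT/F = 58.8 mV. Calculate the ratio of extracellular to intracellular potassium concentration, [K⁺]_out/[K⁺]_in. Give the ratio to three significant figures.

log₁₀([out]/[in]) = E·z/(58.8) = -78.9 × 1 / 58.8 = -1.3418
[out]/[in] = 10^(-1.3418) = 0.04552

0.0455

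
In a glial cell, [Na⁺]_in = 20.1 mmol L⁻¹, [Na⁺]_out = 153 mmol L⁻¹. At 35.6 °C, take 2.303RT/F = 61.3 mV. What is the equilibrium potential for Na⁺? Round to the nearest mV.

54 mV

E = (61.3/z) · log₁₀([Na⁺]_out/[Na⁺]_in) with z = +1.
= (61.3/1) · log₁₀(153/20.1) = 61.30 · log₁₀(7.612)
= 61.30 · (0.8815) = 54.04 mV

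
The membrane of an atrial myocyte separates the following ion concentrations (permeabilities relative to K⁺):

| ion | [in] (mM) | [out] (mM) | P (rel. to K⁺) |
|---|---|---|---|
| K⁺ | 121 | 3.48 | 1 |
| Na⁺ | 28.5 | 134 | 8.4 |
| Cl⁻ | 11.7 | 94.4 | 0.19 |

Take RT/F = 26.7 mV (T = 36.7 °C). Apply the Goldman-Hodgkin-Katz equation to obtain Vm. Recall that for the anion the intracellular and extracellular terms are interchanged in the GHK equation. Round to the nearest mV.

29 mV

Vm = 26.7 · ln[(Σ P·[cation]ₒ + Σ P·[anion]ᵢ) / (Σ P·[cation]ᵢ + Σ P·[anion]ₒ)]
Numerator = 1×3.48 + 8.4×134 + 0.19×11.7 = 1131
Denominator = 1×121 + 8.4×28.5 + 0.19×94.4 = 378.3
Vm = 26.7 · ln(2.9902) = 26.7 × (1.0953) = 29.25 mV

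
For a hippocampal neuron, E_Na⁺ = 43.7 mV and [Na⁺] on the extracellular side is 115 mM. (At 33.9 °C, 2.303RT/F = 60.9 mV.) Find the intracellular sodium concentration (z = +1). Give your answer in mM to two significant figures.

Nernst: E = (60.9/1) · log₁₀([out]/[in]), so log₁₀([out]/[in]) = 43.7 × 1 / 60.9 = 0.7176.
[out]/[in] = 10^(0.7176) = 5.219.
[in] = 115 / 5.219 = 22.04 mM.

22 mM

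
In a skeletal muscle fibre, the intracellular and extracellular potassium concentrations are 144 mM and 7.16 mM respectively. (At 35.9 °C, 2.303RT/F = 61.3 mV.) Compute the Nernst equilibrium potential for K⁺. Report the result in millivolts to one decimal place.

E = (61.3/z) · log₁₀([K⁺]_out/[K⁺]_in) with z = +1.
= (61.3/1) · log₁₀(7.16/144) = 61.30 · log₁₀(0.04972)
= 61.30 · (-1.3034) = -79.90 mV

-79.9 mV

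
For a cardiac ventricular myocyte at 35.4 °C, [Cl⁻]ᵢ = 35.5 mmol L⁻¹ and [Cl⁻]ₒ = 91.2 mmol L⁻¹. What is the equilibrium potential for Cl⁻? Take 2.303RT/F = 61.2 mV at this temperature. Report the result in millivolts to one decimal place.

E = (61.2/z) · log₁₀([Cl⁻]_out/[Cl⁻]_in) with z = -1.
For an anion, dividing by z = -1 reverses the sign.
= (61.2/-1) · log₁₀(91.2/35.5) = -61.20 · log₁₀(2.569)
= -61.20 · (0.4098) = -25.08 mV

-25.1 mV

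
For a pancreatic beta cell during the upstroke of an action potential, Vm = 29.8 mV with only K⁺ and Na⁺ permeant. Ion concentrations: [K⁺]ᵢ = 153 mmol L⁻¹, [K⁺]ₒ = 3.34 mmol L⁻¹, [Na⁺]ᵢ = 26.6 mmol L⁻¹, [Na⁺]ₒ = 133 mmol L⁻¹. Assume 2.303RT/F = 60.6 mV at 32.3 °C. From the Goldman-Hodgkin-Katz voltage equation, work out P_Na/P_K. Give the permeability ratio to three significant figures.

Let α = P_Na/P_K. GHK: Vm = 60.6·log₁₀[(Kₒ + α·Naₒ)/(Kᵢ + α·Naᵢ)].
10^(Vm/60.6) = 10^(29.8/60.6) = 3.1028
So 3.1028·(Kᵢ + α·Naᵢ) = Kₒ + α·Naₒ → α = (3.1028·153.0 − 3.34) / (133.0 − 3.1028·26.6)
α = (474.7 − 3.34) / (133.0 − 82.53) = 471.4/50.47 = 9.341

9.34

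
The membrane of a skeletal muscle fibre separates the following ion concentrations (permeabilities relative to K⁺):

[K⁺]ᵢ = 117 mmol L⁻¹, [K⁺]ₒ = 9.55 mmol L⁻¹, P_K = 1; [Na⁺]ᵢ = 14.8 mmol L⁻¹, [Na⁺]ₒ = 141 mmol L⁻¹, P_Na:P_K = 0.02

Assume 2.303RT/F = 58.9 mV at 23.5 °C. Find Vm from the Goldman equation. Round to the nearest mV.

-58 mV

Vm = 58.9 · log₁₀[(Σ P·[cation]ₒ + Σ P·[anion]ᵢ) / (Σ P·[cation]ᵢ + Σ P·[anion]ₒ)]
Numerator = 1×9.55 + 0.02×141 = 12.37
Denominator = 1×117 + 0.02×14.8 = 117.3
Vm = 58.9 · log₁₀(0.10546) = 58.9 × (-0.9769) = -57.54 mV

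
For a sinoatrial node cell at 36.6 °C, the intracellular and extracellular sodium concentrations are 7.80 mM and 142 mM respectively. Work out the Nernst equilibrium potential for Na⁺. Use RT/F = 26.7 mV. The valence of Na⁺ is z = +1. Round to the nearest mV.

E = (26.7/z) · ln([Na⁺]_out/[Na⁺]_in) with z = +1.
= (26.7/1) · ln(142/7.80) = 26.70 · ln(18.21)
= 26.70 · (2.9017) = 77.48 mV

77 mV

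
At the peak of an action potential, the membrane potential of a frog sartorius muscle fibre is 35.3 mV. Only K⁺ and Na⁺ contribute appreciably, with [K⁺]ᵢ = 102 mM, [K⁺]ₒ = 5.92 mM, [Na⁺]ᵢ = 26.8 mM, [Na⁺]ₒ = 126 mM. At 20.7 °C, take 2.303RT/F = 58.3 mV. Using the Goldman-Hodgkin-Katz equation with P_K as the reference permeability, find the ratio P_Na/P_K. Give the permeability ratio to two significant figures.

Let α = P_Na/P_K. GHK: Vm = 58.3·log₁₀[(Kₒ + α·Naₒ)/(Kᵢ + α·Naᵢ)].
10^(Vm/58.3) = 10^(35.3/58.3) = 4.0317
So 4.0317·(Kᵢ + α·Naᵢ) = Kₒ + α·Naₒ → α = (4.0317·102.0 − 5.92) / (126.0 − 4.0317·26.8)
α = (411.2 − 5.92) / (126.0 − 108) = 405.3/17.95 = 22.58

23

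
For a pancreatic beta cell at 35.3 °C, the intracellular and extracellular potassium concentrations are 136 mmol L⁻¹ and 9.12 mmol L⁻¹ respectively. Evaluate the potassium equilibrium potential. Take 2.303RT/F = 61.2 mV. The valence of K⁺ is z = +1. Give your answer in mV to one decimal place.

E = (61.2/z) · log₁₀([K⁺]_out/[K⁺]_in) with z = +1.
= (61.2/1) · log₁₀(9.12/136) = 61.20 · log₁₀(0.06706)
= 61.20 · (-1.1735) = -71.82 mV

-71.8 mV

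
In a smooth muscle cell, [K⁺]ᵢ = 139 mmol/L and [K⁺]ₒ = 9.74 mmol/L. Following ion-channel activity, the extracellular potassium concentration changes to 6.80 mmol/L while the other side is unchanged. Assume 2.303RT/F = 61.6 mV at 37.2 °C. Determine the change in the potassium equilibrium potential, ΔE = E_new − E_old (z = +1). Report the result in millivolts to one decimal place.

E_old = (61.6/1)·log₁₀(9.74/139) = -71.11 mV
E_new = (61.6/1)·log₁₀(6.80/139) = -80.73 mV
ΔE = -80.73 − (-71.11) = -9.61 mV

-9.6 mV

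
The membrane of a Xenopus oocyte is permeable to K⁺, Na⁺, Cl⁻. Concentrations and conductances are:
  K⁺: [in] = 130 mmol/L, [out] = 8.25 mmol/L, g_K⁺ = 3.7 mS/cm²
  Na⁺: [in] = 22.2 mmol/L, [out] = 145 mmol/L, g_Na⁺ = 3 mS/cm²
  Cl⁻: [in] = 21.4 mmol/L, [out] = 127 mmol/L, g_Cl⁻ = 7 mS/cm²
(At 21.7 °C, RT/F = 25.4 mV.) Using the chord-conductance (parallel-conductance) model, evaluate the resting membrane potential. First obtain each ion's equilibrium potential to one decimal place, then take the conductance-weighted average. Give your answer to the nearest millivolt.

-32 mV

E_K⁺ = (25.4/1)·ln(8.25/130) = -70.0 mV
E_Na⁺ = (25.4/1)·ln(145/22.2) = 47.7 mV
E_Cl⁻ = (25.4/-1)·ln(127/21.4) = -45.2 mV
Vm = (Σ gᵢEᵢ)/(Σ gᵢ) = (3.7·-70.0 + 3·47.7 + 7·-45.2) / (3.7 + 3 + 7)
= -432.30 / 13.7 = -31.55 mV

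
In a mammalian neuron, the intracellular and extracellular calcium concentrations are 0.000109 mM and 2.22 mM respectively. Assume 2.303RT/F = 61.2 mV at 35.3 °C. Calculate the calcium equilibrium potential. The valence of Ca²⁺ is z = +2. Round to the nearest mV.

E = (61.2/z) · log₁₀([Ca²⁺]_out/[Ca²⁺]_in) with z = +2.
= (61.2/2) · log₁₀(2.22/0.000109) = 30.60 · log₁₀(2.037e+04)
= 30.60 · (4.3089) = 131.85 mV

132 mV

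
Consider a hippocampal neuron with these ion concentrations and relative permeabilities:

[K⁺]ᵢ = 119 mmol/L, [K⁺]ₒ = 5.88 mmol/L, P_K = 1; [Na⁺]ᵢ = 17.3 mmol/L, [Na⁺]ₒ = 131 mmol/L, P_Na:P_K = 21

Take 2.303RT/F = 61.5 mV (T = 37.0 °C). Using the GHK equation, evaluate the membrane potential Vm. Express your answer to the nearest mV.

47 mV

Vm = 61.5 · log₁₀[(Σ P·[cation]ₒ + Σ P·[anion]ᵢ) / (Σ P·[cation]ᵢ + Σ P·[anion]ₒ)]
Numerator = 1×5.88 + 21×131 = 2757
Denominator = 1×119 + 21×17.3 = 482.3
Vm = 61.5 · log₁₀(5.7161) = 61.5 × (0.7571) = 46.56 mV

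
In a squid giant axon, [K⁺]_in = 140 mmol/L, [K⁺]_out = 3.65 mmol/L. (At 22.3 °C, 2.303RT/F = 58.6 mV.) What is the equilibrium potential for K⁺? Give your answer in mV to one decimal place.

E = (58.6/z) · log₁₀([K⁺]_out/[K⁺]_in) with z = +1.
= (58.6/1) · log₁₀(3.65/140) = 58.60 · log₁₀(0.02607)
= 58.60 · (-1.5838) = -92.81 mV

-92.8 mV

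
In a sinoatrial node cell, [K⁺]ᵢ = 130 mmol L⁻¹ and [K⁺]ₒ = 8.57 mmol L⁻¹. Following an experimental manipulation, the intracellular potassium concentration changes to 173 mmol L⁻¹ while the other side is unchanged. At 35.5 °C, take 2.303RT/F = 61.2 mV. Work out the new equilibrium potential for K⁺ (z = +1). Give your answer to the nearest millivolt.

After the shift: [K⁺]_out = 8.57, [K⁺]_in = 173 mmol L⁻¹.
E_new = (61.2/1)·log₁₀(8.57/173) = 61.20 · (-1.3051) = -79.87 mV

-80 mV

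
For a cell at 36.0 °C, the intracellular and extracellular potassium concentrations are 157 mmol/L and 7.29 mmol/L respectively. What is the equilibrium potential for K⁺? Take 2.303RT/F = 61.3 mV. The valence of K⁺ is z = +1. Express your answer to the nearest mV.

-82 mV

E = (61.3/z) · log₁₀([K⁺]_out/[K⁺]_in) with z = +1.
= (61.3/1) · log₁₀(7.29/157) = 61.30 · log₁₀(0.04643)
= 61.30 · (-1.3332) = -81.72 mV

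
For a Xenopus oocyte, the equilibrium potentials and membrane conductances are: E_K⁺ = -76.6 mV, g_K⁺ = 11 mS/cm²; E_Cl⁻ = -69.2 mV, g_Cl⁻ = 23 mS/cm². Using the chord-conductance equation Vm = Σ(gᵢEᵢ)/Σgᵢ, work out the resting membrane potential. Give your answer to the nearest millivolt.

Σ gᵢEᵢ = 11·(-76.6) + 23·(-69.2) = -2434.20
Σ gᵢ = 11 + 23 = 34
Vm = -2434.20 / 34 = -71.59 mV

-72 mV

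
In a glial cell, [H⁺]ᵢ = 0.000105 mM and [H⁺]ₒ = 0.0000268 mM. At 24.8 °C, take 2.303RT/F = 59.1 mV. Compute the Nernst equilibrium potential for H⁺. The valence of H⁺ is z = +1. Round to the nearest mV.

-35 mV

E = (59.1/z) · log₁₀([H⁺]_out/[H⁺]_in) with z = +1.
= (59.1/1) · log₁₀(0.0000268/0.000105) = 59.10 · log₁₀(0.2552)
= 59.10 · (-0.5931) = -35.05 mV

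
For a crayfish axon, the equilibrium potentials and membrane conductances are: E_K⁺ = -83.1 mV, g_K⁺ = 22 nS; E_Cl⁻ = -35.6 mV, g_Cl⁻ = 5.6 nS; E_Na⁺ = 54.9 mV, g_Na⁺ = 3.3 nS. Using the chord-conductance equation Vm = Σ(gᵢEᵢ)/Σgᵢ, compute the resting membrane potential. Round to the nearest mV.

Σ gᵢEᵢ = 22·(-83.1) + 5.6·(-35.6) + 3.3·(54.9) = -1846.39
Σ gᵢ = 22 + 5.6 + 3.3 = 30.9
Vm = -1846.39 / 30.9 = -59.75 mV

-60 mV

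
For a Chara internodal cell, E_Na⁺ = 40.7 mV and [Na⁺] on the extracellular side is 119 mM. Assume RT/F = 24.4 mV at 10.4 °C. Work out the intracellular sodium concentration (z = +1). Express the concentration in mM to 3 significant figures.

Nernst: E = (24.4/1) · ln([out]/[in]), so ln([out]/[in]) = 40.7 × 1 / 24.4 = 1.6680.
[out]/[in] = e^(1.6680) = 5.302.
[in] = 119 / 5.302 = 22.45 mM.

22.4 mM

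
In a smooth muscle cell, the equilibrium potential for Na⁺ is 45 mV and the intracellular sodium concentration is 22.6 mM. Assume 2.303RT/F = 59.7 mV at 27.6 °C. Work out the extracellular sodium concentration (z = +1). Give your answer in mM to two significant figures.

130 mM

Nernst: E = (59.7/1) · log₁₀([out]/[in]), so log₁₀([out]/[in]) = 45.0 × 1 / 59.7 = 0.7538.
[out]/[in] = 10^(0.7538) = 5.672.
[out] = 5.672 × 22.6 = 128.2 mM.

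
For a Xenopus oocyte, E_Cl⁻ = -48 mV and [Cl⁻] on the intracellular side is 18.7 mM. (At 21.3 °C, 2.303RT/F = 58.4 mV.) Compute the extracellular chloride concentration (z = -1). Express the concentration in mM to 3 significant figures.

Nernst: E = (58.4/-1) · log₁₀([out]/[in]), so log₁₀([out]/[in]) = -48.0 × -1 / 58.4 = 0.8219.
[out]/[in] = 10^(0.8219) = 6.636.
[out] = 6.636 × 18.7 = 124.1 mM.

124 mM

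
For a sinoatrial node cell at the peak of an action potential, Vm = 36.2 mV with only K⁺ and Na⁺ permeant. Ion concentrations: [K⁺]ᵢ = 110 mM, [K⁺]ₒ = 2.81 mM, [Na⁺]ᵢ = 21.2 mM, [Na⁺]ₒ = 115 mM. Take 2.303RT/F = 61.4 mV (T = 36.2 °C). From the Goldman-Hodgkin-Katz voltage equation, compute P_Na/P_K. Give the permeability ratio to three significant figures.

Let α = P_Na/P_K. GHK: Vm = 61.4·log₁₀[(Kₒ + α·Naₒ)/(Kᵢ + α·Naᵢ)].
10^(Vm/61.4) = 10^(36.2/61.4) = 3.8867
So 3.8867·(Kᵢ + α·Naᵢ) = Kₒ + α·Naₒ → α = (3.8867·110.0 − 2.81) / (115.0 − 3.8867·21.2)
α = (427.5 − 2.81) / (115.0 − 82.4) = 424.7/32.6 = 13.03

13.0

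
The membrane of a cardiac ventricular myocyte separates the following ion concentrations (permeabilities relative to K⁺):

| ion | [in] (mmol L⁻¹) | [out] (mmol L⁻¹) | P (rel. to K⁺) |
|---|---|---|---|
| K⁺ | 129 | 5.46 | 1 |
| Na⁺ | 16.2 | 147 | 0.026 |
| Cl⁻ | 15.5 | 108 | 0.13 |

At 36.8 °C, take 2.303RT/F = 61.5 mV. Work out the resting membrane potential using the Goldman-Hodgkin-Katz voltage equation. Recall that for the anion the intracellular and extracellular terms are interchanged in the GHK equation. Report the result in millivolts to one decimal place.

-67.9 mV

Vm = 61.5 · log₁₀[(Σ P·[cation]ₒ + Σ P·[anion]ᵢ) / (Σ P·[cation]ᵢ + Σ P·[anion]ₒ)]
Numerator = 1×5.46 + 0.026×147 + 0.13×15.5 = 11.3
Denominator = 1×129 + 0.026×16.2 + 0.13×108 = 143.5
Vm = 61.5 · log₁₀(0.078746) = 61.5 × (-1.1038) = -67.88 mV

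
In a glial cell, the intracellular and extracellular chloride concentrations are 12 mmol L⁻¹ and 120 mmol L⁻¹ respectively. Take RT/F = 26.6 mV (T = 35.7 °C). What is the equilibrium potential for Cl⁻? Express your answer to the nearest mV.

-61 mV

E = (26.6/z) · ln([Cl⁻]_out/[Cl⁻]_in) with z = -1.
For an anion, dividing by z = -1 reverses the sign.
= (26.6/-1) · ln(120/12) = -26.60 · ln(10)
= -26.60 · (2.3026) = -61.25 mV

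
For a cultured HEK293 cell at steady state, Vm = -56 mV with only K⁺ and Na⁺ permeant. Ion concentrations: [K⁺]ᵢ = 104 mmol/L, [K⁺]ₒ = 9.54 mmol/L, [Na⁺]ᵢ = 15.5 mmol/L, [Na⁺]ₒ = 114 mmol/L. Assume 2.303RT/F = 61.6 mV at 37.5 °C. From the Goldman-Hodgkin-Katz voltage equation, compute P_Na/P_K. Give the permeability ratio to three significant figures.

Let α = P_Na/P_K. GHK: Vm = 61.6·log₁₀[(Kₒ + α·Naₒ)/(Kᵢ + α·Naᵢ)].
10^(Vm/61.6) = 10^(-56.0/61.6) = 0.12328
So 0.12328·(Kᵢ + α·Naᵢ) = Kₒ + α·Naₒ → α = (0.12328·104.0 − 9.54) / (114.0 − 0.12328·15.5)
α = (12.82 − 9.54) / (114.0 − 1.911) = 3.282/112.1 = 0.02928

0.0293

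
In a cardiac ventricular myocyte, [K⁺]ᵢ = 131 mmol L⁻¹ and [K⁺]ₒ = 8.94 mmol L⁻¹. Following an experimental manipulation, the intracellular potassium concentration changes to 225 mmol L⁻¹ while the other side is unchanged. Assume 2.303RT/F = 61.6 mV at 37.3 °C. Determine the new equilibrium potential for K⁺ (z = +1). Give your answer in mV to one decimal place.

-86.3 mV

After the shift: [K⁺]_out = 8.94, [K⁺]_in = 225 mmol L⁻¹.
E_new = (61.6/1)·log₁₀(8.94/225) = 61.60 · (-1.4008) = -86.29 mV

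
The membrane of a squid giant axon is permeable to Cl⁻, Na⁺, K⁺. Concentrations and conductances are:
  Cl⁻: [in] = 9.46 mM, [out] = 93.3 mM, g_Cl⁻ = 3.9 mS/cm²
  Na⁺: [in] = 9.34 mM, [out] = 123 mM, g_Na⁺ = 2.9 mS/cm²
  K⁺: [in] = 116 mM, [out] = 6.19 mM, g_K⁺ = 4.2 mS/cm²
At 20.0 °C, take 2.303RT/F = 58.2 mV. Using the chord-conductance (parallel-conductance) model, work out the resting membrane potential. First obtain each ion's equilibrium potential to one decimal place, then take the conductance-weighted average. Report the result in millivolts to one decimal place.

-31.6 mV

E_Cl⁻ = (58.2/-1)·log₁₀(93.3/9.46) = -57.9 mV
E_Na⁺ = (58.2/1)·log₁₀(123/9.34) = 65.2 mV
E_K⁺ = (58.2/1)·log₁₀(6.19/116) = -74.1 mV
Vm = (Σ gᵢEᵢ)/(Σ gᵢ) = (3.9·-57.9 + 2.9·65.2 + 4.2·-74.1) / (3.9 + 2.9 + 4.2)
= -347.95 / 11 = -31.63 mV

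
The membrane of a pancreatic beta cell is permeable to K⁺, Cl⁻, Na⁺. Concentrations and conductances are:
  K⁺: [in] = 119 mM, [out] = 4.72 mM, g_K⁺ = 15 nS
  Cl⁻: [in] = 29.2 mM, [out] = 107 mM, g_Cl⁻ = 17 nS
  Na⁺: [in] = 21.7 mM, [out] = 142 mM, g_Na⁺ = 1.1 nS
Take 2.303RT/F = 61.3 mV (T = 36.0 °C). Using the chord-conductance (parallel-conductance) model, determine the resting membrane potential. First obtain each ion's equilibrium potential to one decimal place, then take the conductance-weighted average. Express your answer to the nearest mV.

E_K⁺ = (61.3/1)·log₁₀(4.72/119) = -85.9 mV
E_Cl⁻ = (61.3/-1)·log₁₀(107/29.2) = -34.6 mV
E_Na⁺ = (61.3/1)·log₁₀(142/21.7) = 50.0 mV
Vm = (Σ gᵢEᵢ)/(Σ gᵢ) = (15·-85.9 + 17·-34.6 + 1.1·50.0) / (15 + 17 + 1.1)
= -1821.70 / 33.1 = -55.04 mV

-55 mV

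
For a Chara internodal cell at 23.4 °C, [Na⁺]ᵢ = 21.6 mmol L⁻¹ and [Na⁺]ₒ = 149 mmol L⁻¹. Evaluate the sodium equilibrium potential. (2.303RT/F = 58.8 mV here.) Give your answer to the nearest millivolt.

49 mV

E = (58.8/z) · log₁₀([Na⁺]_out/[Na⁺]_in) with z = +1.
= (58.8/1) · log₁₀(149/21.6) = 58.80 · log₁₀(6.898)
= 58.80 · (0.8387) = 49.32 mV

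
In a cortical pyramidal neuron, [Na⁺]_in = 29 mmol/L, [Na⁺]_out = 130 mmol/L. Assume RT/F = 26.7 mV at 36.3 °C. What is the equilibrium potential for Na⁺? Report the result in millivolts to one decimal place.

40.1 mV

E = (26.7/z) · ln([Na⁺]_out/[Na⁺]_in) with z = +1.
= (26.7/1) · ln(130/29) = 26.70 · ln(4.483)
= 26.70 · (1.5002) = 40.06 mV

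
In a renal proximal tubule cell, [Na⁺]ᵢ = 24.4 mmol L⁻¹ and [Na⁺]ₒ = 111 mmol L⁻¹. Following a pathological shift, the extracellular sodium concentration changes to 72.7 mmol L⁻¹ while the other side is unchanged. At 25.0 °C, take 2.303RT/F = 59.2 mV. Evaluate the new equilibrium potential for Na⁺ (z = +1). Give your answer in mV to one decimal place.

After the shift: [Na⁺]_out = 72.7, [Na⁺]_in = 24.4 mmol L⁻¹.
E_new = (59.2/1)·log₁₀(72.7/24.4) = 59.20 · (0.4741) = 28.07 mV

28.1 mV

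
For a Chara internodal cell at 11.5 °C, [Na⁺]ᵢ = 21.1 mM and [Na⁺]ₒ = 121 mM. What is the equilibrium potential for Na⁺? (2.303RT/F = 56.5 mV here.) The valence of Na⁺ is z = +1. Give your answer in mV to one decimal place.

E = (56.5/z) · log₁₀([Na⁺]_out/[Na⁺]_in) with z = +1.
= (56.5/1) · log₁₀(121/21.1) = 56.50 · log₁₀(5.735)
= 56.50 · (0.7585) = 42.86 mV

42.9 mV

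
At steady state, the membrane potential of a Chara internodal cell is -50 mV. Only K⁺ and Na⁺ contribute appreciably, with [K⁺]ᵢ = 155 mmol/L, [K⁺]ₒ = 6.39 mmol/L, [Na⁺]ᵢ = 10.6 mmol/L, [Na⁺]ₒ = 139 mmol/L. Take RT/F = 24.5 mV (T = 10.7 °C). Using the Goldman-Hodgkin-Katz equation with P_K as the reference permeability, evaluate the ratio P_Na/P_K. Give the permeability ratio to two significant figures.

Let α = P_Na/P_K. GHK: Vm = 24.5·ln[(Kₒ + α·Naₒ)/(Kᵢ + α·Naᵢ)].
e^(Vm/24.5) = e^(-50.0/24.5) = 0.12992
So 0.12992·(Kᵢ + α·Naᵢ) = Kₒ + α·Naₒ → α = (0.12992·155.0 − 6.39) / (139.0 − 0.12992·10.6)
α = (20.14 − 6.39) / (139.0 − 1.377) = 13.75/137.6 = 0.0999

0.10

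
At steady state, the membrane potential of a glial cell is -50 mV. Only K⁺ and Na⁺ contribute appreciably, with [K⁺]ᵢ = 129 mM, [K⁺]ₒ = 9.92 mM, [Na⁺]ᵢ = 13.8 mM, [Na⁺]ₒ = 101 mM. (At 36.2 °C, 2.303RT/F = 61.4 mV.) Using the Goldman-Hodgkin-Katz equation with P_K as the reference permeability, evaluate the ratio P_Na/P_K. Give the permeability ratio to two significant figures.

0.10

Let α = P_Na/P_K. GHK: Vm = 61.4·log₁₀[(Kₒ + α·Naₒ)/(Kᵢ + α·Naᵢ)].
10^(Vm/61.4) = 10^(-50.0/61.4) = 0.15334
So 0.15334·(Kᵢ + α·Naᵢ) = Kₒ + α·Naₒ → α = (0.15334·129.0 − 9.92) / (101.0 − 0.15334·13.8)
α = (19.78 − 9.92) / (101.0 − 2.116) = 9.861/98.88 = 0.09973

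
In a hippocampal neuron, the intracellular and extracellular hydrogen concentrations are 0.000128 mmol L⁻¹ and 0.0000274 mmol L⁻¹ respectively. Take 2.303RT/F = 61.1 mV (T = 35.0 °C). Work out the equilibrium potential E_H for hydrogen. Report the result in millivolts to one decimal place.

E = (61.1/z) · log₁₀([H⁺]_out/[H⁺]_in) with z = +1.
= (61.1/1) · log₁₀(0.0000274/0.000128) = 61.10 · log₁₀(0.2141)
= 61.10 · (-0.6695) = -40.90 mV

-40.9 mV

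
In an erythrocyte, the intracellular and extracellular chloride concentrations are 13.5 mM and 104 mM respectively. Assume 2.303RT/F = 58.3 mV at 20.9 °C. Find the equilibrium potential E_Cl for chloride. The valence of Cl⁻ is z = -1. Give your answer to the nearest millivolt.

-52 mV

E = (58.3/z) · log₁₀([Cl⁻]_out/[Cl⁻]_in) with z = -1.
For an anion, dividing by z = -1 reverses the sign.
= (58.3/-1) · log₁₀(104/13.5) = -58.30 · log₁₀(7.704)
= -58.30 · (0.8867) = -51.69 mV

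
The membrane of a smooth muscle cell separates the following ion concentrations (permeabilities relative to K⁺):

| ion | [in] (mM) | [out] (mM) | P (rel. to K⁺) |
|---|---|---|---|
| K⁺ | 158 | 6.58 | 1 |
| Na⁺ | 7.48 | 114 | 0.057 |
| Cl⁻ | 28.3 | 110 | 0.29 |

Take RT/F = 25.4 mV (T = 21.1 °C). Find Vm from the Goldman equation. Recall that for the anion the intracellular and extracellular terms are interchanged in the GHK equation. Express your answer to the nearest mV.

-56 mV

Vm = 25.4 · ln[(Σ P·[cation]ₒ + Σ P·[anion]ᵢ) / (Σ P·[cation]ᵢ + Σ P·[anion]ₒ)]
Numerator = 1×6.58 + 0.057×114 + 0.29×28.3 = 21.28
Denominator = 1×158 + 0.057×7.48 + 0.29×110 = 190.3
Vm = 25.4 · ln(0.11183) = 25.4 × (-2.1907) = -55.64 mV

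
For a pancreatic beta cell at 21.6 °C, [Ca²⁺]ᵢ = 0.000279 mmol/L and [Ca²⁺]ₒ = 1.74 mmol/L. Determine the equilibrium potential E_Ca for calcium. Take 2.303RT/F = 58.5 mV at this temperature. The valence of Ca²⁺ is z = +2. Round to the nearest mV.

E = (58.5/z) · log₁₀([Ca²⁺]_out/[Ca²⁺]_in) with z = +2.
= (58.5/2) · log₁₀(1.74/0.000279) = 29.25 · log₁₀(6237)
= 29.25 · (3.7949) = 111.00 mV

111 mV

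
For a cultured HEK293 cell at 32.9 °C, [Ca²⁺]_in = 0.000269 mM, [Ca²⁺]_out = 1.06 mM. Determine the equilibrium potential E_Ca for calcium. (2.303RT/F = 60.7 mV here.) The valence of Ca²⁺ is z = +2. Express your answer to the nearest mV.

109 mV

E = (60.7/z) · log₁₀([Ca²⁺]_out/[Ca²⁺]_in) with z = +2.
= (60.7/2) · log₁₀(1.06/0.000269) = 30.35 · log₁₀(3941)
= 30.35 · (3.5956) = 109.13 mV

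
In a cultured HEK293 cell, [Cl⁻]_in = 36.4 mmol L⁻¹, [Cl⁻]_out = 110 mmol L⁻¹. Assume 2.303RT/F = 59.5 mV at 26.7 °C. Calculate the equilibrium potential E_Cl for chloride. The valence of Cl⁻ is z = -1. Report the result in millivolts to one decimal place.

-28.6 mV

E = (59.5/z) · log₁₀([Cl⁻]_out/[Cl⁻]_in) with z = -1.
For an anion, dividing by z = -1 reverses the sign.
= (59.5/-1) · log₁₀(110/36.4) = -59.50 · log₁₀(3.022)
= -59.50 · (0.4803) = -28.58 mV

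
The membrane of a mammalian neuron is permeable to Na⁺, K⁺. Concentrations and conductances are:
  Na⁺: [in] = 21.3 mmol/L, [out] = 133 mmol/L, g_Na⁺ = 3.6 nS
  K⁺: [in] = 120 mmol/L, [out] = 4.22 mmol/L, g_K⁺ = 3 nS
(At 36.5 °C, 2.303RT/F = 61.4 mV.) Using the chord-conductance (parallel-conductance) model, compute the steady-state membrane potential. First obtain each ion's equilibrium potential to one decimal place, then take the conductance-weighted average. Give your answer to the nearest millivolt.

E_Na⁺ = (61.4/1)·log₁₀(133/21.3) = 48.8 mV
E_K⁺ = (61.4/1)·log₁₀(4.22/120) = -89.3 mV
Vm = (Σ gᵢEᵢ)/(Σ gᵢ) = (3.6·48.8 + 3·-89.3) / (3.6 + 3)
= -92.22 / 6.6 = -13.97 mV

-14 mV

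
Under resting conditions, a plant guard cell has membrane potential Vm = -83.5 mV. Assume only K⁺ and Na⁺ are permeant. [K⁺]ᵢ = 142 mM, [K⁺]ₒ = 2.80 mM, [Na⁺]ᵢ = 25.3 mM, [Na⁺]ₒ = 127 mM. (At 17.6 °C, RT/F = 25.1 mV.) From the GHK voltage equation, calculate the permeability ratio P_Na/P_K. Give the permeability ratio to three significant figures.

0.0182

Let α = P_Na/P_K. GHK: Vm = 25.1·ln[(Kₒ + α·Naₒ)/(Kᵢ + α·Naᵢ)].
e^(Vm/25.1) = e^(-83.5/25.1) = 0.035912
So 0.035912·(Kᵢ + α·Naᵢ) = Kₒ + α·Naₒ → α = (0.035912·142.0 − 2.8) / (127.0 − 0.035912·25.3)
α = (5.099 − 2.8) / (127.0 − 0.9086) = 2.299/126.1 = 0.01824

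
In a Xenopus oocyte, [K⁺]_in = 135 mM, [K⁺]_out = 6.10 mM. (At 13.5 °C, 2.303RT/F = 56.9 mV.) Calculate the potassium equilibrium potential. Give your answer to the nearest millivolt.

E = (56.9/z) · log₁₀([K⁺]_out/[K⁺]_in) with z = +1.
= (56.9/1) · log₁₀(6.10/135) = 56.90 · log₁₀(0.04519)
= 56.90 · (-1.3450) = -76.53 mV

-77 mV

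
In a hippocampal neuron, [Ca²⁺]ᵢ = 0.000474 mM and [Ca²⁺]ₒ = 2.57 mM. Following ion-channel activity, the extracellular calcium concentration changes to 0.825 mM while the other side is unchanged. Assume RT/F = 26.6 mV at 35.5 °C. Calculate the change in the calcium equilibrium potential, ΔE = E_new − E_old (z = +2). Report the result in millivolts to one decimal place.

-15.1 mV

E_old = (26.6/2)·ln(2.57/0.000474) = 114.36 mV
E_new = (26.6/2)·ln(0.825/0.000474) = 99.24 mV
ΔE = 99.24 − (114.36) = -15.11 mV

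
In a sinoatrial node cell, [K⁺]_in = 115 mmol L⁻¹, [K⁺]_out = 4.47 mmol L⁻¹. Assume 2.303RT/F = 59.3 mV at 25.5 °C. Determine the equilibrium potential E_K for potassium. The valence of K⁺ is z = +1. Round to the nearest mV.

E = (59.3/z) · log₁₀([K⁺]_out/[K⁺]_in) with z = +1.
= (59.3/1) · log₁₀(4.47/115) = 59.30 · log₁₀(0.03887)
= 59.30 · (-1.4104) = -83.64 mV

-84 mV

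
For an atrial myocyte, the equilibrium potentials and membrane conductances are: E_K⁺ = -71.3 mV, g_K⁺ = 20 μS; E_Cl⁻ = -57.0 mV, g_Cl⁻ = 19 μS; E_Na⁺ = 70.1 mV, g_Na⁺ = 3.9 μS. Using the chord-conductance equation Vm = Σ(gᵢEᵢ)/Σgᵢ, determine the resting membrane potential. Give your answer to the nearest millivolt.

-52 mV

Σ gᵢEᵢ = 20·(-71.3) + 19·(-57.0) + 3.9·(70.1) = -2235.61
Σ gᵢ = 20 + 19 + 3.9 = 42.9
Vm = -2235.61 / 42.9 = -52.11 mV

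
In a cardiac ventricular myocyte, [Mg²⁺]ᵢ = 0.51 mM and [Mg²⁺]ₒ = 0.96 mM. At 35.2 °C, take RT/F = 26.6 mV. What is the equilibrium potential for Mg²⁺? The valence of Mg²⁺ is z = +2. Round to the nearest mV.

8 mV

E = (26.6/z) · ln([Mg²⁺]_out/[Mg²⁺]_in) with z = +2.
= (26.6/2) · ln(0.96/0.51) = 13.30 · ln(1.882)
= 13.30 · (0.6325) = 8.41 mV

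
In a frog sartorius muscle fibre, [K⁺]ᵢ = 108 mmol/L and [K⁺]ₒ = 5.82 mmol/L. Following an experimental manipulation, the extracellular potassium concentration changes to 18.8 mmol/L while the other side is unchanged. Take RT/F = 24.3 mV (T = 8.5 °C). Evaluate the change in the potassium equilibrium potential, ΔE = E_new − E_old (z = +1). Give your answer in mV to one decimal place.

E_old = (24.3/1)·ln(5.82/108) = -70.98 mV
E_new = (24.3/1)·ln(18.8/108) = -42.48 mV
ΔE = -42.48 − (-70.98) = 28.49 mV

28.5 mV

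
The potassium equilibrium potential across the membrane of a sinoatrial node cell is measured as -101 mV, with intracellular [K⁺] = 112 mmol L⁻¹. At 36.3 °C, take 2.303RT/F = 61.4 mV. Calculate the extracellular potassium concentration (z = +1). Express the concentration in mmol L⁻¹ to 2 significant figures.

2.5 mmol L⁻¹

Nernst: E = (61.4/1) · log₁₀([out]/[in]), so log₁₀([out]/[in]) = -101.0 × 1 / 61.4 = -1.6450.
[out]/[in] = 10^(-1.6450) = 0.02265.
[out] = 0.02265 × 112 = 2.537 mmol L⁻¹.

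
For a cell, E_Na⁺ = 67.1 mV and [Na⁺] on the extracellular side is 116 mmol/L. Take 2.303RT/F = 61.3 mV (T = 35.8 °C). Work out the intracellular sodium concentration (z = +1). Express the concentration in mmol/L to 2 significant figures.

Nernst: E = (61.3/1) · log₁₀([out]/[in]), so log₁₀([out]/[in]) = 67.1 × 1 / 61.3 = 1.0946.
[out]/[in] = 10^(1.0946) = 12.43.
[in] = 116 / 12.43 = 9.329 mmol/L.

9.3 mmol/L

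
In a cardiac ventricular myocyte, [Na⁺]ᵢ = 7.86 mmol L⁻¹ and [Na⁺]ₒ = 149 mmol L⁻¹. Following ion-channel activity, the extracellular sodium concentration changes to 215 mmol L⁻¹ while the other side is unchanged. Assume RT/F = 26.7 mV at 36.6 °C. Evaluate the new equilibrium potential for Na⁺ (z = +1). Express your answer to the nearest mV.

After the shift: [Na⁺]_out = 215, [Na⁺]_in = 7.86 mmol L⁻¹.
E_new = (26.7/1)·ln(215/7.86) = 26.70 · (3.3089) = 88.35 mV

88 mV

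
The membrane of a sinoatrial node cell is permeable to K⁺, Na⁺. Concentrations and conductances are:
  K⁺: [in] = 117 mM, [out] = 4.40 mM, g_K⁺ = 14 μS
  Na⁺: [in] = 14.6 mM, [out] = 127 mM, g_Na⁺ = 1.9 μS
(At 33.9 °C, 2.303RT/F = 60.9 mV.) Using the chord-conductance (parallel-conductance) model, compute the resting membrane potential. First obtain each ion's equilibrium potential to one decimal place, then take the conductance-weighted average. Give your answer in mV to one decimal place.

E_K⁺ = (60.9/1)·log₁₀(4.40/117) = -86.8 mV
E_Na⁺ = (60.9/1)·log₁₀(127/14.6) = 57.2 mV
Vm = (Σ gᵢEᵢ)/(Σ gᵢ) = (14·-86.8 + 1.9·57.2) / (14 + 1.9)
= -1106.52 / 15.9 = -69.59 mV

-69.6 mV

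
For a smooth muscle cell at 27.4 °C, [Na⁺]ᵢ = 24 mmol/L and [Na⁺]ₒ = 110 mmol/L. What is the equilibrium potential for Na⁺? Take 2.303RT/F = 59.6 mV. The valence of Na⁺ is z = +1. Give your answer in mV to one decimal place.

39.4 mV

E = (59.6/z) · log₁₀([Na⁺]_out/[Na⁺]_in) with z = +1.
= (59.6/1) · log₁₀(110/24) = 59.60 · log₁₀(4.583)
= 59.60 · (0.6612) = 39.41 mV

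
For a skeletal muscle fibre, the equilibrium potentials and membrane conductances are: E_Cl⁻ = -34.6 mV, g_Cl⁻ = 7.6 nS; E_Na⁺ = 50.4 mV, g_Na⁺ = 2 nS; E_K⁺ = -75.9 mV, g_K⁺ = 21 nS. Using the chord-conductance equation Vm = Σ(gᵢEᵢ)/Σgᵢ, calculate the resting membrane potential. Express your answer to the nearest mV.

-57 mV

Σ gᵢEᵢ = 7.6·(-34.6) + 2·(50.4) + 21·(-75.9) = -1756.06
Σ gᵢ = 7.6 + 2 + 21 = 30.6
Vm = -1756.06 / 30.6 = -57.39 mV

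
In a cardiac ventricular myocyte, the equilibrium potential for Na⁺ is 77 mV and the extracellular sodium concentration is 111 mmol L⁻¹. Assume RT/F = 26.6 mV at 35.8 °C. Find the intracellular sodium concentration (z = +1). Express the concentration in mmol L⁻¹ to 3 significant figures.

Nernst: E = (26.6/1) · ln([out]/[in]), so ln([out]/[in]) = 77.0 × 1 / 26.6 = 2.8947.
[out]/[in] = e^(2.8947) = 18.08.
[in] = 111 / 18.08 = 6.14 mmol L⁻¹.

6.14 mmol L⁻¹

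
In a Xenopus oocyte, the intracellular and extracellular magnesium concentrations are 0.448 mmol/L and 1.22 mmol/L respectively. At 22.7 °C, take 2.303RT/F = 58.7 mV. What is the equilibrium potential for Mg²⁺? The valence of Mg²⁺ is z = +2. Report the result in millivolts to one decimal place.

12.8 mV

E = (58.7/z) · log₁₀([Mg²⁺]_out/[Mg²⁺]_in) with z = +2.
= (58.7/2) · log₁₀(1.22/0.448) = 29.35 · log₁₀(2.723)
= 29.35 · (0.4351) = 12.77 mV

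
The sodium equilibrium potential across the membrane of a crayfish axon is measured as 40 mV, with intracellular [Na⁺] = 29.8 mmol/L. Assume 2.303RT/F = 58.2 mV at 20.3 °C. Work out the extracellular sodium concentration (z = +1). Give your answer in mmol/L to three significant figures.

Nernst: E = (58.2/1) · log₁₀([out]/[in]), so log₁₀([out]/[in]) = 40.0 × 1 / 58.2 = 0.6873.
[out]/[in] = 10^(0.6873) = 4.867.
[out] = 4.867 × 29.8 = 145 mmol/L.

145 mmol/L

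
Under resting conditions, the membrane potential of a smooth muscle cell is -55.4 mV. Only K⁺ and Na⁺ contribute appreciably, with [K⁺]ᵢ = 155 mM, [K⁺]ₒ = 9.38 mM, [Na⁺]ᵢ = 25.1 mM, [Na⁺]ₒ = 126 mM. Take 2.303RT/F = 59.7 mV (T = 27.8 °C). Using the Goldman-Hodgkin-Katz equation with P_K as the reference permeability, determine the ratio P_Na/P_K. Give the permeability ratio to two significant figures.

Let α = P_Na/P_K. GHK: Vm = 59.7·log₁₀[(Kₒ + α·Naₒ)/(Kᵢ + α·Naᵢ)].
10^(Vm/59.7) = 10^(-55.4/59.7) = 0.11804
So 0.11804·(Kᵢ + α·Naᵢ) = Kₒ + α·Naₒ → α = (0.11804·155.0 − 9.38) / (126.0 − 0.11804·25.1)
α = (18.3 − 9.38) / (126.0 − 2.963) = 8.916/123 = 0.07247

0.072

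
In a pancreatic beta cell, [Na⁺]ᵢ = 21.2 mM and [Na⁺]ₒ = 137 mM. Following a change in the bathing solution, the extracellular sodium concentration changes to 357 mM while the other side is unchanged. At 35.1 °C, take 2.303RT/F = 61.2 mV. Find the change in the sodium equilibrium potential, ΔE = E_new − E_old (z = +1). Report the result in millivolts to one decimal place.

E_old = (61.2/1)·log₁₀(137/21.2) = 49.60 mV
E_new = (61.2/1)·log₁₀(357/21.2) = 75.05 mV
ΔE = 75.05 − (49.60) = 25.46 mV

25.5 mV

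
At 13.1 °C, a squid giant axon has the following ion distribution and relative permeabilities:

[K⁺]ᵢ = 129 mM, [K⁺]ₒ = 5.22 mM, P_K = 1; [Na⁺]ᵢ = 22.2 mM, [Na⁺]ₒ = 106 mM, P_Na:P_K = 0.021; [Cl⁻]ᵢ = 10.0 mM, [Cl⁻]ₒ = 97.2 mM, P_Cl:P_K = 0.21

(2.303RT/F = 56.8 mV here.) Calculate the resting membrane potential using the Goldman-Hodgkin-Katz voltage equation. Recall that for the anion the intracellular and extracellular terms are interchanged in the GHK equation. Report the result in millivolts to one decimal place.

-67.9 mV

Vm = 56.8 · log₁₀[(Σ P·[cation]ₒ + Σ P·[anion]ᵢ) / (Σ P·[cation]ᵢ + Σ P·[anion]ₒ)]
Numerator = 1×5.22 + 0.021×106 + 0.21×10.0 = 9.546
Denominator = 1×129 + 0.021×22.2 + 0.21×97.2 = 149.9
Vm = 56.8 · log₁₀(0.063692) = 56.8 × (-1.1959) = -67.93 mV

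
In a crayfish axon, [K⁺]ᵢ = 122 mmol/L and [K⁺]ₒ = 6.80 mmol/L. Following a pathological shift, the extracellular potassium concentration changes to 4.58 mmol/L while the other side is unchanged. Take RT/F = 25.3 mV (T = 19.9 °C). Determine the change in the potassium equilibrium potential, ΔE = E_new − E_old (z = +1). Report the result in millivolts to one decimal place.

-10.0 mV

E_old = (25.3/1)·ln(6.80/122) = -73.04 mV
E_new = (25.3/1)·ln(4.58/122) = -83.04 mV
ΔE = -83.04 − (-73.04) = -10.00 mV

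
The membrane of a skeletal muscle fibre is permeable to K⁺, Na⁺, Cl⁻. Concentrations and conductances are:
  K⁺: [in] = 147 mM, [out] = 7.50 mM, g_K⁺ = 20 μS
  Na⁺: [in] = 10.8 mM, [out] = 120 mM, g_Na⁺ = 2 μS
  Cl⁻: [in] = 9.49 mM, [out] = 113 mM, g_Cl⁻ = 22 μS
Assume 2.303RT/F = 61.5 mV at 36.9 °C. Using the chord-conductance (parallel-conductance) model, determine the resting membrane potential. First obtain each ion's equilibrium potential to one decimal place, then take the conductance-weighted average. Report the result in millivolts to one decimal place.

-66.3 mV

E_K⁺ = (61.5/1)·log₁₀(7.50/147) = -79.5 mV
E_Na⁺ = (61.5/1)·log₁₀(120/10.8) = 64.3 mV
E_Cl⁻ = (61.5/-1)·log₁₀(113/9.49) = -66.2 mV
Vm = (Σ gᵢEᵢ)/(Σ gᵢ) = (20·-79.5 + 2·64.3 + 22·-66.2) / (20 + 2 + 22)
= -2917.80 / 44 = -66.31 mV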